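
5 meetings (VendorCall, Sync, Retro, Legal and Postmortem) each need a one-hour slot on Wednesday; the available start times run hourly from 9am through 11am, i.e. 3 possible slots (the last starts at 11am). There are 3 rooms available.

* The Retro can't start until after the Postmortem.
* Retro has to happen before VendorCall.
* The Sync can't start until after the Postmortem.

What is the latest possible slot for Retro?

10am

Precedence pushes Retro to at least 10am; downstream work caps Retro at 10am.
Retro at 10am is achievable: Retro -> 10am, Postmortem -> 9am, Sync -> 10am, VendorCall -> 11am, Legal -> 9am.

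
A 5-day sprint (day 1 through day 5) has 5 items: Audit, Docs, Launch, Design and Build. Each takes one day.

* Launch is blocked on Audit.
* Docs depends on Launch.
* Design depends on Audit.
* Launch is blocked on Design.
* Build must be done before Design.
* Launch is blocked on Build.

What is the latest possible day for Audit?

Downstream work caps Audit at day 2.
Audit at day 2 is achievable: Build -> day 1; Launch -> day 4; Design -> day 3; Audit -> day 2; Docs -> day 5.

day 2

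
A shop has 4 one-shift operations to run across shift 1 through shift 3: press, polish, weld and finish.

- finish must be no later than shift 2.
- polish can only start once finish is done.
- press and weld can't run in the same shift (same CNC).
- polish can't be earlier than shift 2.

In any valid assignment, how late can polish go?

Polish is available from shift 2.
polish at shift 3 is achievable: weld in shift 2, finish in shift 1, press in shift 1, polish in shift 3.

shift 3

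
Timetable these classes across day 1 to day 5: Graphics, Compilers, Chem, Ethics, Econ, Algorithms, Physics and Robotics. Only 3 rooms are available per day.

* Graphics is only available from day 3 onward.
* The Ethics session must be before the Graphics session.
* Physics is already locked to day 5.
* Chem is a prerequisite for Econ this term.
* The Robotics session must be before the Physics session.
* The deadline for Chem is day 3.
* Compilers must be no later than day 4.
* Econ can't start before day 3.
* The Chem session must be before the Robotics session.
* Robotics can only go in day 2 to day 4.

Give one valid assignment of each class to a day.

Physics in day 5; Robotics in day 2; Graphics in day 3; Compilers in day 1; Econ in day 3; Algorithms in day 2; Chem in day 1; Ethics in day 1

Checking: Chem(day 1) before Econ(day 3); Ethics(day 1) before Graphics(day 3); Chem(day 1) before Robotics(day 2); Robotics(day 2) before Physics(day 5); Graphics=day 3 in [day 3,day 5]; Econ=day 3 in [day 3,day 5]; Chem=day 1 in [day 1,day 3]; Physics=day 5 in [day 5,day 5]; Robotics=day 2 in [day 2,day 4]; Compilers=day 1 in [day 1,day 4]; max 3 per day (cap 3).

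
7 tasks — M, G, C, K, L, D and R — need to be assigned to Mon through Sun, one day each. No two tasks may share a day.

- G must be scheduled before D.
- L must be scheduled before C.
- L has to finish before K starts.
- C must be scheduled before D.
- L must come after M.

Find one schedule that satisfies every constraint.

R=Sun, C=Wed, D=Fri, G=Thu, L=Tue, K=Sat, M=Mon

Checking: L(Tue) before C(Wed); C(Wed) before D(Fri); M(Mon) before L(Tue); G(Thu) before D(Fri); L(Tue) before K(Sat); max 1 per day (cap 1).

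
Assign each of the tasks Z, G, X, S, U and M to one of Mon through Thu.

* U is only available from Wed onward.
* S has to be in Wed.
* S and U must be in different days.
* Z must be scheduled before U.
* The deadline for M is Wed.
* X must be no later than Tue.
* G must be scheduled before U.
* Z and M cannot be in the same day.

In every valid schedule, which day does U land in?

Thu

U's window is Wed–Thu.
S is fixed at Wed, and U can't share a day with S.
So U must be Thu.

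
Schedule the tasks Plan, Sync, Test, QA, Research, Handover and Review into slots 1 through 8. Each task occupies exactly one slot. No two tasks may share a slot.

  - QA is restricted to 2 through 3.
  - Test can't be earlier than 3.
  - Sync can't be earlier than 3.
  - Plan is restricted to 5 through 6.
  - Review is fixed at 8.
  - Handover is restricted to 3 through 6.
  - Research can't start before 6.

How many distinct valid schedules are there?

Splitting on Plan: it can be 5 (10), 6 (6). Listing each branch's schedules as (Sync, Test, QA, Research, Handover, Review):
Plan=5: (3,4,2,7,6,8) (3,6,2,7,4,8) (3,7,2,6,4,8) (4,3,2,7,6,8) (4,6,2,7,3,8) (4,7,2,6,3,8) (6,3,2,7,4,8) (6,4,2,7,3,8) (7,3,2,6,4,8) (7,4,2,6,3,8) — 10.
Plan=6: (3,4,2,7,5,8) (3,5,2,7,4,8) (4,3,2,7,5,8) (4,5,2,7,3,8) (5,3,2,7,4,8) (5,4,2,7,3,8) — 6.
Summing: 10 + 6 = 16.

16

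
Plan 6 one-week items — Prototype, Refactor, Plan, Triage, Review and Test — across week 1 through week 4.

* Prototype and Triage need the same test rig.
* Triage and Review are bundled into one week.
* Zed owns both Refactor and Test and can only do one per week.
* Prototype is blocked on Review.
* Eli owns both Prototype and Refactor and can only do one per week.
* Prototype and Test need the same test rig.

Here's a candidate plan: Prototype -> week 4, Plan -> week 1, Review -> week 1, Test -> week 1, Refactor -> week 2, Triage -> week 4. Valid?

No — it violates: Prototype and Triage need the same test rig

Prototype and Test need the same test rig — holds.
Eli owns both Prototype and Refactor and can only do one per week — holds.
Prototype is blocked on Review — holds.
Triage and Review are bundled into one week — violated.
Zed owns both Refactor and Test and can only do one per week — holds.
Prototype and Triage need the same test rig — violated.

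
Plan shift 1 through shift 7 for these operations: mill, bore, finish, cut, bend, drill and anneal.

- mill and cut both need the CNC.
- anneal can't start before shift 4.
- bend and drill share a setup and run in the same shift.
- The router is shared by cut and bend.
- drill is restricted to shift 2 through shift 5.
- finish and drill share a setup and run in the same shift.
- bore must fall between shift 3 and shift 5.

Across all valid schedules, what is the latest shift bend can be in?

shift 5

Bend must be in the same shift as drill, which can't be before shift 2, so bend is at least shift 2; bend must be in the same shift as drill, which can't be after shift 5, so bend is at most shift 5.
bend at shift 5 is achievable: cut=shift 2, anneal=shift 4, bend=shift 5, mill=shift 1, drill=shift 5, finish=shift 5, bore=shift 3.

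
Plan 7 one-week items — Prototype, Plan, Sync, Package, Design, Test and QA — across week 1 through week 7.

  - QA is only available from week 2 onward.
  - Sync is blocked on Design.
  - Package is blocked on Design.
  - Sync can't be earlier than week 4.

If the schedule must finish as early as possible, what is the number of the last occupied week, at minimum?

The precedence chain requires at least 2 distinct weeks.
Sync can't be placed before week 4, so the schedule must run through at least week 4.
4 works (last occupied week: week 4): for example Design=week 1; QA=week 2; Sync=week 4; Prototype=week 1; Test=week 1; Plan=week 1; Package=week 2.

week 4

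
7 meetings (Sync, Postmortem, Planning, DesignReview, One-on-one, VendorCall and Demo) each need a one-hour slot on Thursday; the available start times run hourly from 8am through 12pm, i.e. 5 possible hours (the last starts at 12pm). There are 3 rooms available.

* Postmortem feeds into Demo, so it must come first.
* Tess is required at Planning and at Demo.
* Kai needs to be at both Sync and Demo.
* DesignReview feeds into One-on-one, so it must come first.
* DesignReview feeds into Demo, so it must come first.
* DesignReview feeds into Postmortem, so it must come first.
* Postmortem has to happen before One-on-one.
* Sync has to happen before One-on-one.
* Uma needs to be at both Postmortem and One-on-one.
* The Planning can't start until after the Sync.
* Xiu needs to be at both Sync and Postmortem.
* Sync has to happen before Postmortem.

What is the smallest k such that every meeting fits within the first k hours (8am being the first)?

3

The precedence chain requires at least 3 distinct hours.
With at most 3 per hour and 7 meetings, at least 3 hours are needed.
3 works (last occupied hour: 10am): for example Sync=8am; One-on-one=10am; Demo=10am; Postmortem=9am; DesignReview=8am; Planning=9am; VendorCall=8am.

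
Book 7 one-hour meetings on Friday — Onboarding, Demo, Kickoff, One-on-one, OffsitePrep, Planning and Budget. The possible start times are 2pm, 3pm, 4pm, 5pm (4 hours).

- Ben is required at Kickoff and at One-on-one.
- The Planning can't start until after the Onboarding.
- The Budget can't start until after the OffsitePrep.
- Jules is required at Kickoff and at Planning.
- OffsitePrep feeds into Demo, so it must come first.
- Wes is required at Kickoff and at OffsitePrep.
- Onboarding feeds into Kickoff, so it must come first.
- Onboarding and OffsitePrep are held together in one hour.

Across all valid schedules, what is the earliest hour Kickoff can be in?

Precedence pushes Kickoff to at least 3pm.
Kickoff at 3pm is achievable: Onboarding=2pm, Demo=3pm, OffsitePrep=2pm, One-on-one=2pm, Budget=3pm, Kickoff=3pm, Planning=4pm.

3pm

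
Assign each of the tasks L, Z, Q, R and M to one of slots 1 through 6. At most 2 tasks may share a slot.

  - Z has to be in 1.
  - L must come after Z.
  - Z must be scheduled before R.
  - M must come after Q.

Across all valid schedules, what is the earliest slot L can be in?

Precedence pushes L to at least 2.
L at 2 is achievable: Z -> 1, M -> 3, L -> 2, R -> 2, Q -> 1.

2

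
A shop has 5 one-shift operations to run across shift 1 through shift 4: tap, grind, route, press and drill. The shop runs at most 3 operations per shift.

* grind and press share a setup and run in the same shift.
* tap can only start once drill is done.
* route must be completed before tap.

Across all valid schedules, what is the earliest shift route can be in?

shift 1

Downstream work caps route at shift 3.
route at shift 1 is achievable: grind=shift 2, tap=shift 2, drill=shift 1, press=shift 2, route=shift 1.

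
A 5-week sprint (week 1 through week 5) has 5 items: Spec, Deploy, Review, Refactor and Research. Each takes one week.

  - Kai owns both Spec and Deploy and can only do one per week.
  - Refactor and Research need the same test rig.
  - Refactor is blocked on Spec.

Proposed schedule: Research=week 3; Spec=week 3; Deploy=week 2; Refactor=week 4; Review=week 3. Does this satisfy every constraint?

Valid

Refactor is blocked on Spec — holds.
Refactor and Research need the same test rig — holds.
Kai owns both Spec and Deploy and can only do one per week — holds.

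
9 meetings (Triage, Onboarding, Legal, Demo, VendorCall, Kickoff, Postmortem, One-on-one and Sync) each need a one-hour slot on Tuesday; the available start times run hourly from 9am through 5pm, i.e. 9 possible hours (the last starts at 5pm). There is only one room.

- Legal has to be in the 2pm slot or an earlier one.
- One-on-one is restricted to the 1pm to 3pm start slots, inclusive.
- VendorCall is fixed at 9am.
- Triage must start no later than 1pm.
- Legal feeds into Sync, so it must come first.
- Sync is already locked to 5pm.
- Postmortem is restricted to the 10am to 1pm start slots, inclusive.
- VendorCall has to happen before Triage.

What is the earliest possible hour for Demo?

Demo at 10am is achievable: One-on-one -> 1pm, Legal -> 2pm, Postmortem -> 11am, Triage -> 12pm, Sync -> 5pm, Kickoff -> 4pm, VendorCall -> 9am, Onboarding -> 3pm, Demo -> 10am.
Nothing earlier works — the capacity limit rule out every hour before 10am.

10am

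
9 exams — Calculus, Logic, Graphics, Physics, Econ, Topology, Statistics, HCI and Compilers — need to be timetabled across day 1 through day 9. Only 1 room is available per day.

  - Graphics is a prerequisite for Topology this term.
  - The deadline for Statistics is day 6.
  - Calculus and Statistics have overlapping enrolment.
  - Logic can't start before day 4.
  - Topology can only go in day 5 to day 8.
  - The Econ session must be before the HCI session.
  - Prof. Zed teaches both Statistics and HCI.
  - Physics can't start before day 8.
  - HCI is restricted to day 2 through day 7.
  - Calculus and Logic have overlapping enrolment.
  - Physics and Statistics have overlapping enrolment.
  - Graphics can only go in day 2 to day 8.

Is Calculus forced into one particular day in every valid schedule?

No

Calculus can be day 1 (e.g. Logic -> day 7; HCI -> day 3; Calculus -> day 1; Compilers -> day 9; Statistics -> day 6; Topology -> day 5; Graphics -> day 4; Econ -> day 2; Physics -> day 8) or day 2 (e.g. HCI=day 3, Calculus=day 2, Logic=day 7, Econ=day 1, Topology=day 5, Compilers=day 9, Statistics=day 6, Physics=day 8, Graphics=day 4).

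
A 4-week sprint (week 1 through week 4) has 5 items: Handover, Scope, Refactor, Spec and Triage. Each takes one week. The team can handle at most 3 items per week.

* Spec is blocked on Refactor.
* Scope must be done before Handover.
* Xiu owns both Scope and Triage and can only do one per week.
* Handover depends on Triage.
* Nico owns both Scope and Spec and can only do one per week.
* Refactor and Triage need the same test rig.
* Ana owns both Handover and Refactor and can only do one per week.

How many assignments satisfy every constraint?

Splitting on Handover: it can be week 3 (5), week 4 (21). Listing each branch's schedules as (Scope, Refactor, Spec, Triage) by week number:
Handover=week 3: (1,1,2,2) (1,1,3,2) (1,1,4,2) (2,2,3,1) (2,2,4,1) — 5.
Handover=week 4: (1,1,2,2) (1,1,2,3) (1,1,3,2) (1,1,3,3) (1,1,4,2) (1,1,4,3) (1,2,3,3) (1,2,4,3) (1,3,4,2) (2,1,3,3) (2,1,4,3) (2,2,3,1) (2,2,3,3) (2,2,4,1) (2,2,4,3) (2,3,4,1) (3,1,2,2) (3,1,4,2) (3,2,4,1) (3,3,4,1) (3,3,4,2) — 21.
Summing: 5 + 21 = 26.

26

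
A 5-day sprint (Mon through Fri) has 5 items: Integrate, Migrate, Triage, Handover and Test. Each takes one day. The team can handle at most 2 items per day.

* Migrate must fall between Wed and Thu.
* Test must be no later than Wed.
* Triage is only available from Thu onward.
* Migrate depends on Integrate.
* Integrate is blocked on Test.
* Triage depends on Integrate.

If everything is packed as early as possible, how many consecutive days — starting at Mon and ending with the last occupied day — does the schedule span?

4 days

The precedence chain requires at least 3 distinct days.
With at most 2 per day and 5 work items, at least 3 days are needed.
Triage can't be placed before Thu — that is day 4 counting from Mon — so the schedule must run through at least 4 days.
4 works (last occupied day: Thu): for example Handover=Mon; Test=Mon; Migrate=Wed; Triage=Thu; Integrate=Tue.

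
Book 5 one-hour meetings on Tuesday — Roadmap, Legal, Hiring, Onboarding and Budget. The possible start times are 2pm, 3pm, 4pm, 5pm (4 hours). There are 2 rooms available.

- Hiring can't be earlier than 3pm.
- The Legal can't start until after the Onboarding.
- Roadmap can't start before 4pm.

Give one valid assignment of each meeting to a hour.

Roadmap -> 4pm; Hiring -> 3pm; Budget -> 2pm; Legal -> 3pm; Onboarding -> 2pm

Checking: Onboarding(2pm) before Legal(3pm); Roadmap=4pm in [4pm,5pm]; Hiring=3pm in [3pm,5pm]; max 2 per hour (cap 2).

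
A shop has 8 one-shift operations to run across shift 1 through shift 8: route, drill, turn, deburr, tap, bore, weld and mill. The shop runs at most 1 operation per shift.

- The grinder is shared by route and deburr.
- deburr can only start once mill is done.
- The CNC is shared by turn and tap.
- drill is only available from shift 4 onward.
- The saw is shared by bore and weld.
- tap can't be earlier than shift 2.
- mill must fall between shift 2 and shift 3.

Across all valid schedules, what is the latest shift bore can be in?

shift 8

bore at shift 8 is achievable: bore in shift 8; drill in shift 4; route in shift 1; tap in shift 3; mill in shift 2; turn in shift 6; weld in shift 7; deburr in shift 5.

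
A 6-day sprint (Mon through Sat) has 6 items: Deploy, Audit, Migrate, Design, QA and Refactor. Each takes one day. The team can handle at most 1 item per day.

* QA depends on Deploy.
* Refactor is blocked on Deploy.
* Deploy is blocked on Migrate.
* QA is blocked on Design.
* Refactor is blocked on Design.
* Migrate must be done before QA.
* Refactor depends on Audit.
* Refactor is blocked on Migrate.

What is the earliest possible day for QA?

Thu

Precedence pushes QA to at least Wed.
QA at Thu is achievable: Deploy=Tue, Design=Wed, Audit=Fri, Migrate=Mon, QA=Thu, Refactor=Sat.
Nothing earlier works — the capacity limit rule out every day before Thu.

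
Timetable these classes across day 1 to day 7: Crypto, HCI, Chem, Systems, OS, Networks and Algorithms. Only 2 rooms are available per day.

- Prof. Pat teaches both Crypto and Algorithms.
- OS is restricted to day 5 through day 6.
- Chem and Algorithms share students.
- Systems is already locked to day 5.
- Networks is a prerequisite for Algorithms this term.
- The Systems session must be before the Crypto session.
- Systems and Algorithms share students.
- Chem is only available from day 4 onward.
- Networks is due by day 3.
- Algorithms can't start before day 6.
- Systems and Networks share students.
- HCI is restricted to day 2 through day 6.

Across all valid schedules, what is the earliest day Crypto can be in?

Precedence pushes Crypto to at least day 6.
Crypto at day 6 is achievable: Systems in day 5; Crypto in day 6; Networks in day 1; Algorithms in day 7; OS in day 5; HCI in day 2; Chem in day 4.

day 6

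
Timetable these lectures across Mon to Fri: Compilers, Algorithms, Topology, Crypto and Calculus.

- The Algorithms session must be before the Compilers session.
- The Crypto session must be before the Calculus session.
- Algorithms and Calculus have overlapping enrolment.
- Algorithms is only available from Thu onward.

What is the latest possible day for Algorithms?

Thu

Algorithms is available from Thu; downstream work caps Algorithms at Thu.
Algorithms at Thu is achievable: Topology -> Mon; Crypto -> Mon; Algorithms -> Thu; Calculus -> Tue; Compilers -> Fri.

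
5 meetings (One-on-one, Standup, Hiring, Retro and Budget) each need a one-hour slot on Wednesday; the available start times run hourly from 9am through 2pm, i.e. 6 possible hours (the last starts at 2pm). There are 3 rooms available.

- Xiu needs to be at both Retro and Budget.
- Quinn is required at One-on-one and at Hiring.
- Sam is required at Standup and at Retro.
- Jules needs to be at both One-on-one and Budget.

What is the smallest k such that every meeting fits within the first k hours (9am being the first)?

2 hours

With at most 3 per hour and 5 meetings, at least 2 hours are needed.
2 works (last occupied hour: 10am): for example One-on-one -> 9am, Standup -> 10am, Hiring -> 10am, Retro -> 9am, Budget -> 10am.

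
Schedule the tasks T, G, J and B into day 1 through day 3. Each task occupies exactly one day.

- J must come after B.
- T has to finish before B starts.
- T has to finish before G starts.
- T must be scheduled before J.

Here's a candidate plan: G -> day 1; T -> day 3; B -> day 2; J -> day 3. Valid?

J must come after B — holds.
T has to finish before G starts — violated.
T has to finish before B starts — violated.
T must be scheduled before J — violated.

Invalid. T has to finish before G starts.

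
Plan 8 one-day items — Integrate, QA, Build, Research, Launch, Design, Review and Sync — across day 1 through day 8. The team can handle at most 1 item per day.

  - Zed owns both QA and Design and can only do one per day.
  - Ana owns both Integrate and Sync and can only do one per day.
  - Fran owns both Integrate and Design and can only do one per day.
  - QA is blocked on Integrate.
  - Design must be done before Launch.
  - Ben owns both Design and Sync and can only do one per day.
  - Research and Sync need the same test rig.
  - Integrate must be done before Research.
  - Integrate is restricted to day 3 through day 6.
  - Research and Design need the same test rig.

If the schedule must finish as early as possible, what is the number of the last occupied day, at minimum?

day 8

The precedence chain requires at least 2 distinct days.
With at most 1 per day and 8 work items, at least 8 days are needed.
Propagating the time windows through the other constraints, QA can't land before day 4, so the schedule must run through at least day 4.
8 works (last occupied day: day 8): for example Launch -> day 2, Review -> day 7, Research -> day 5, Build -> day 6, Sync -> day 8, QA -> day 4, Design -> day 1, Integrate -> day 3.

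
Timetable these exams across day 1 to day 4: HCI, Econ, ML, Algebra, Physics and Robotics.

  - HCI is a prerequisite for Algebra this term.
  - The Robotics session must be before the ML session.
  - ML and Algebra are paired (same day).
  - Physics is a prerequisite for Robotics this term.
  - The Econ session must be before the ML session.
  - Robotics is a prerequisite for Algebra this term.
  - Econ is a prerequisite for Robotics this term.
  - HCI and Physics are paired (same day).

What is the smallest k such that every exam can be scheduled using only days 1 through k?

3 days

The precedence chain requires at least 3 distinct days.
3 works (last occupied day: day 3): for example Physics=day 1; Robotics=day 2; ML=day 3; Algebra=day 3; HCI=day 1; Econ=day 1.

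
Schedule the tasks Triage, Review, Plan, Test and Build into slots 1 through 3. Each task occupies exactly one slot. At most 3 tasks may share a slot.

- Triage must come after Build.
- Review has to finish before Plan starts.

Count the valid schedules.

Splitting on Triage: it can be 2 (9), 3 (18). Listing each branch's schedules as (Review, Plan, Test, Build):
Triage=2: (1,2,1,1) (1,2,2,1) (1,2,3,1) (1,3,1,1) (1,3,2,1) (1,3,3,1) (2,3,1,1) (2,3,2,1) (2,3,3,1) — 9.
Triage=3: (1,2,1,1) (1,2,1,2) (1,2,2,1) (1,2,2,2) (1,2,3,1) (1,2,3,2) (1,3,1,1) (1,3,1,2) (1,3,2,1) (1,3,2,2) (1,3,3,1) (1,3,3,2) (2,3,1,1) (2,3,1,2) (2,3,2,1) (2,3,2,2) (2,3,3,1) (2,3,3,2) — 18.
Summing: 9 + 18 = 27.

27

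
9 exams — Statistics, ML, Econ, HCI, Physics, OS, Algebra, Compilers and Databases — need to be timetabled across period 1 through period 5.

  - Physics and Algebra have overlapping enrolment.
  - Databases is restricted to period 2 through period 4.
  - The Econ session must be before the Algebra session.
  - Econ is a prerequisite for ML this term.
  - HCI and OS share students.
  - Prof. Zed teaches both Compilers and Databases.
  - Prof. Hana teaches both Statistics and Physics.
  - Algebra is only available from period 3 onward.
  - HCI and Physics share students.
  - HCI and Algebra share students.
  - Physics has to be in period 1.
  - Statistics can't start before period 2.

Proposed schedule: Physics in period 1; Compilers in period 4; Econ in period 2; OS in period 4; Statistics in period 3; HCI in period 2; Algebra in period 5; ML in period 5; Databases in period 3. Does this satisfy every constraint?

HCI and OS share students — holds.
Prof. Zed teaches both Compilers and Databases — holds.
Databases is restricted to period 2 through period 4 — holds.
Physics has to be in period 1 — holds.
Algebra is only available from period 3 onward — holds.
Econ is a prerequisite for ML this term — holds.
HCI and Algebra share students — holds.
HCI and Physics share students — holds.
Prof. Hana teaches both Statistics and Physics — holds.
Physics and Algebra have overlapping enrolment — holds.
Statistics can't start before period 2 — holds.
The Econ session must be before the Algebra session — holds.

Yes, all constraints hold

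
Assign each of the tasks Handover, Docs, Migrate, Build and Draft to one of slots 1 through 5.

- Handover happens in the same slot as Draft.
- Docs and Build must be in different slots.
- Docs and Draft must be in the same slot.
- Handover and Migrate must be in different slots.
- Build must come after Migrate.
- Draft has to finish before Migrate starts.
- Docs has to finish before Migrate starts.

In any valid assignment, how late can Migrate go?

Precedence pushes Migrate to at least 2; downstream work caps Migrate at 4.
Migrate at 4 is achievable: Build in 5; Docs in 1; Handover in 1; Migrate in 4; Draft in 1.

4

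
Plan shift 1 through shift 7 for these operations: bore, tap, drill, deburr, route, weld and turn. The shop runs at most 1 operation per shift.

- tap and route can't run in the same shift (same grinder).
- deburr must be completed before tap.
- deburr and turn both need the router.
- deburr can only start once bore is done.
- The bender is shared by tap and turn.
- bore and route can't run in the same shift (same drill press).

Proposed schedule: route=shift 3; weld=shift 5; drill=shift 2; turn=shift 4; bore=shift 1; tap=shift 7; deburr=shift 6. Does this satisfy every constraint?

deburr can only start once bore is done — holds.
deburr must be completed before tap — holds.
The bender is shared by tap and turn — holds.
bore and route can't run in the same shift (same drill press) — holds.
The shop runs at most 1 operation per shift — holds.
deburr and turn both need the router — holds.
tap and route can't run in the same shift (same grinder) — holds.

Yes, all constraints hold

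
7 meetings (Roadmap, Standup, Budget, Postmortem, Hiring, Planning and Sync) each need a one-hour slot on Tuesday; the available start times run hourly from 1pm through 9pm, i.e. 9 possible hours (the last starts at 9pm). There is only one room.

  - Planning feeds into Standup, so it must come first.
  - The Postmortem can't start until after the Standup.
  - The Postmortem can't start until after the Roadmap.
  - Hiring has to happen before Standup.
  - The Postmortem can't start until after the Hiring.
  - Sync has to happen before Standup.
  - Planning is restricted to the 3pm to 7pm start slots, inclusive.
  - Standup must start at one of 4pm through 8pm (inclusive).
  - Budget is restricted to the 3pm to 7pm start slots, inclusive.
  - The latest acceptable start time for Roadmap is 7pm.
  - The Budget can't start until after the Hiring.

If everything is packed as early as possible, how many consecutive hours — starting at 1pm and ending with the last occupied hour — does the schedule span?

The precedence chain requires at least 3 distinct hours.
With at most 1 per hour and 7 meetings, at least 7 hours are needed.
Propagating the time windows through the other constraints, Postmortem can't land before 5pm — that is hour 5 counting from 1pm — so the schedule must run through at least 5 hours.
7 works (last occupied hour: 7pm): for example Budget -> 5pm, Standup -> 4pm, Hiring -> 1pm, Sync -> 2pm, Planning -> 3pm, Roadmap -> 6pm, Postmortem -> 7pm.

7 hours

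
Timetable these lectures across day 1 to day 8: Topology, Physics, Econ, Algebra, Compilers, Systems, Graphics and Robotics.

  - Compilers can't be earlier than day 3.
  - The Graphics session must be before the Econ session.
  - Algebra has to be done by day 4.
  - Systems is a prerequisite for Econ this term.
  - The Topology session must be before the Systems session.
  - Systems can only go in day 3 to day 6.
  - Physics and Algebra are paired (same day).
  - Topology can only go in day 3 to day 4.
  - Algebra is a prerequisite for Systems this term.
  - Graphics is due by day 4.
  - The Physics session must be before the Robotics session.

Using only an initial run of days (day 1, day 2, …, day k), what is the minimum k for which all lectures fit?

5 days

The precedence chain requires at least 3 distinct days.
Propagating the time windows through the other constraints, Econ can't land before day 5, so the schedule must run through at least day 5.
5 works (last occupied day: day 5): for example Algebra=day 1; Topology=day 3; Physics=day 1; Systems=day 4; Graphics=day 1; Robotics=day 2; Econ=day 5; Compilers=day 3.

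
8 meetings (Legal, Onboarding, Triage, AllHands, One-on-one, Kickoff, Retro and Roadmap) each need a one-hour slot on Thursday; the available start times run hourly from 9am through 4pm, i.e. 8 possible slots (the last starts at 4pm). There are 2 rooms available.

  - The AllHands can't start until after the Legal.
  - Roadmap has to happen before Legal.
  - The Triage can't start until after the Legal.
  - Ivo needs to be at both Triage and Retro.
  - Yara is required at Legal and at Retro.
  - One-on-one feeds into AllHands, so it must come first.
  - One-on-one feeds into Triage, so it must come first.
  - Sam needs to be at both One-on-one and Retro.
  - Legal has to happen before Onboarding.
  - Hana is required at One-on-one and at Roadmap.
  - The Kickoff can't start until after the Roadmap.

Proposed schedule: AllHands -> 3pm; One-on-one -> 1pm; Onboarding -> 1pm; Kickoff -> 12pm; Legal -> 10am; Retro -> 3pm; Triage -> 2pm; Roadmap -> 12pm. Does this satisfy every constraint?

One-on-one feeds into Triage, so it must come first — holds.
Legal has to happen before Onboarding — holds.
The Triage can't start until after the Legal — holds.
Hana is required at One-on-one and at Roadmap — holds.
The AllHands can't start until after the Legal — holds.
Ivo needs to be at both Triage and Retro — holds.
Roadmap has to happen before Legal — violated.
The Kickoff can't start until after the Roadmap — violated.
Sam needs to be at both One-on-one and Retro — holds.
Yara is required at Legal and at Retro — holds.
One-on-one feeds into AllHands, so it must come first — holds.
There are 2 rooms available — holds.

Invalid. Roadmap has to happen before Legal.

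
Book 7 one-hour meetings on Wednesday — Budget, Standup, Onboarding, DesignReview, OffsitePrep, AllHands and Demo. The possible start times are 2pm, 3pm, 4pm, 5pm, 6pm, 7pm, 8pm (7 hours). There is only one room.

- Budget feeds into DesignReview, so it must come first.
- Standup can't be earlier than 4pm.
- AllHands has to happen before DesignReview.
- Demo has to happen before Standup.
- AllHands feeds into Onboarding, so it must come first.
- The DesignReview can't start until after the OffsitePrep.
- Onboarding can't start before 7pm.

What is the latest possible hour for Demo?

6pm

Downstream work caps Demo at 7pm.
Demo at 6pm is achievable: Standup in 8pm, AllHands in 2pm, OffsitePrep in 4pm, DesignReview in 5pm, Demo in 6pm, Budget in 3pm, Onboarding in 7pm.
Nothing later works — the capacity limit rule out every hour after 6pm.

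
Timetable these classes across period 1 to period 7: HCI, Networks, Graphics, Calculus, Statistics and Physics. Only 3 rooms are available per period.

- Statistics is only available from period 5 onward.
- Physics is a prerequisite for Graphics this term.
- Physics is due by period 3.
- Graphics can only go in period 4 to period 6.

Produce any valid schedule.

Graphics=period 4; Physics=period 1; Statistics=period 5; Calculus=period 2; HCI=period 1; Networks=period 1

Checking: Physics(period 1) before Graphics(period 4); Statistics=period 5 in [period 5,period 7]; Physics=period 1 in [period 1,period 3]; Graphics=period 4 in [period 4,period 6]; max 3 per period (cap 3).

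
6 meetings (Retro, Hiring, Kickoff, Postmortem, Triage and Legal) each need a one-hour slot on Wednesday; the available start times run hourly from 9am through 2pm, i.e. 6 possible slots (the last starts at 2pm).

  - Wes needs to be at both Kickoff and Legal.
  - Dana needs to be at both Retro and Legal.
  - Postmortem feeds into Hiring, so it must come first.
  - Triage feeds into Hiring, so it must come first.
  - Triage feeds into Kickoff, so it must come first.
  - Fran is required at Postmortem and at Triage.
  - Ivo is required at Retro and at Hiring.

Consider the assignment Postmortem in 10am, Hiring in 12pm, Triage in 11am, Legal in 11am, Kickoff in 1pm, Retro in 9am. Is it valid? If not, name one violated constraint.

Dana needs to be at both Retro and Legal — holds.
Fran is required at Postmortem and at Triage — holds.
Triage feeds into Kickoff, so it must come first — holds.
Postmortem feeds into Hiring, so it must come first — holds.
Triage feeds into Hiring, so it must come first — holds.
Ivo is required at Retro and at Hiring — holds.
Wes needs to be at both Kickoff and Legal — holds.

Yes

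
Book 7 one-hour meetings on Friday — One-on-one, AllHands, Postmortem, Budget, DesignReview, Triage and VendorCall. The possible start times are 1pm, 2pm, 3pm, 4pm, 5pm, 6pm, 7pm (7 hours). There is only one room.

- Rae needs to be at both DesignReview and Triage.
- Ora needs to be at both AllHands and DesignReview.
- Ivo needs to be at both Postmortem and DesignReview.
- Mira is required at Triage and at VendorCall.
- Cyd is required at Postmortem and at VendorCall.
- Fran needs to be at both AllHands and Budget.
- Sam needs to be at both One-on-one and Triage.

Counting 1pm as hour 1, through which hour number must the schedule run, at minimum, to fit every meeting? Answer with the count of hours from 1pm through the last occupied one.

7 hours

With at most 1 per hour and 7 meetings, at least 7 hours are needed.
7 works (last occupied hour: 7pm): for example Triage in 6pm; DesignReview in 5pm; One-on-one in 1pm; Budget in 4pm; AllHands in 2pm; Postmortem in 3pm; VendorCall in 7pm.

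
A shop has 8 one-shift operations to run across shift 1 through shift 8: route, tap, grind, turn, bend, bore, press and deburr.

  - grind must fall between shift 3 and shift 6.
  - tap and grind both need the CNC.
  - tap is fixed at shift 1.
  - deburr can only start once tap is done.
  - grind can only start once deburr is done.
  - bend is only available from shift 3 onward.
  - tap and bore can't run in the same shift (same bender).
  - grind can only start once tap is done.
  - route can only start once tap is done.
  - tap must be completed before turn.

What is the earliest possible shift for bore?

bore at shift 2 is achievable: deburr -> shift 2; bore -> shift 2; bend -> shift 3; tap -> shift 1; grind -> shift 3; turn -> shift 2; route -> shift 2; press -> shift 1.
Nothing earlier works — the conflict constraints rule out every shift before shift 2.

shift 2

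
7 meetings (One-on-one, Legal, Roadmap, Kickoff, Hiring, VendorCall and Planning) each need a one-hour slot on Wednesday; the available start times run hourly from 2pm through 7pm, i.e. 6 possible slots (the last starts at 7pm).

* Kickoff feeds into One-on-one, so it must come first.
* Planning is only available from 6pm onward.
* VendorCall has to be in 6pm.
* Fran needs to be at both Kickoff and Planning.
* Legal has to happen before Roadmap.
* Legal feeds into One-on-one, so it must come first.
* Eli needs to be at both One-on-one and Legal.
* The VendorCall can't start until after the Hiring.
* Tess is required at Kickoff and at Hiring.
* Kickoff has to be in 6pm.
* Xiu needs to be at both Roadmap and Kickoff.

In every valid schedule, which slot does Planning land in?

7pm

Planning's window is 6pm–7pm.
Kickoff is fixed at 6pm, and Planning can't share a slot with Kickoff.
So Planning must be 7pm.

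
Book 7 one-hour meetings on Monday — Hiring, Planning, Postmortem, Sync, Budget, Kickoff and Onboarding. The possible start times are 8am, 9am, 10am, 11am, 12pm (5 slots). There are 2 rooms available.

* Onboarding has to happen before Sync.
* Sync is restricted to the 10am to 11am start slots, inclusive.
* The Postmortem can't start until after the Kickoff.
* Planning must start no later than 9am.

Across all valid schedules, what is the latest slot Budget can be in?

Budget at 12pm is achievable: Postmortem -> 9am; Kickoff -> 8am; Onboarding -> 9am; Hiring -> 10am; Planning -> 8am; Sync -> 10am; Budget -> 12pm.

12pm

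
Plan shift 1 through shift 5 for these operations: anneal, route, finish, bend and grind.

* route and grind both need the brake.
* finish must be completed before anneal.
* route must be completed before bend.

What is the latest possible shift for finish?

Downstream work caps finish at shift 4.
finish at shift 4 is achievable: finish -> shift 4; grind -> shift 2; bend -> shift 2; route -> shift 1; anneal -> shift 5.

shift 4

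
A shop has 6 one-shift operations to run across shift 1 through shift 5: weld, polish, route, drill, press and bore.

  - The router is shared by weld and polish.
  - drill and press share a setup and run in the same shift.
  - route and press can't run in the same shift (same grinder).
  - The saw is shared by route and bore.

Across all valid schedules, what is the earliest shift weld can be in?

weld at shift 1 is achievable: press -> shift 2; route -> shift 1; drill -> shift 2; weld -> shift 1; polish -> shift 2; bore -> shift 2.

shift 1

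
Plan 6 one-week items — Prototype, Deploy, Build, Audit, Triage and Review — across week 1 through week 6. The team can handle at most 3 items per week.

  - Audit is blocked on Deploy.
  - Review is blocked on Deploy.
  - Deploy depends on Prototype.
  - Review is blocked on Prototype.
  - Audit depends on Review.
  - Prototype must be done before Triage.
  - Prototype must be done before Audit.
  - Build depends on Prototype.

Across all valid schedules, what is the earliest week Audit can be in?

week 4

Precedence pushes Audit to at least week 4.
Audit at week 4 is achievable: Triage -> week 2, Build -> week 2, Audit -> week 4, Prototype -> week 1, Review -> week 3, Deploy -> week 2.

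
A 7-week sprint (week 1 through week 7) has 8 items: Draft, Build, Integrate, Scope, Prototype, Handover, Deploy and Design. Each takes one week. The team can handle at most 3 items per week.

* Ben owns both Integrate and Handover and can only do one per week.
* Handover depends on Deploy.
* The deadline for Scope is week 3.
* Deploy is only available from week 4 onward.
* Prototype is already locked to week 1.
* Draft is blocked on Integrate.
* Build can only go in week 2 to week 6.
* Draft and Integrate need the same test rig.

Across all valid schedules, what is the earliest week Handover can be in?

Precedence pushes Handover to at least week 5.
Handover at week 5 is achievable: Handover=week 5, Prototype=week 1, Scope=week 1, Integrate=week 1, Draft=week 2, Deploy=week 4, Build=week 2, Design=week 2.

week 5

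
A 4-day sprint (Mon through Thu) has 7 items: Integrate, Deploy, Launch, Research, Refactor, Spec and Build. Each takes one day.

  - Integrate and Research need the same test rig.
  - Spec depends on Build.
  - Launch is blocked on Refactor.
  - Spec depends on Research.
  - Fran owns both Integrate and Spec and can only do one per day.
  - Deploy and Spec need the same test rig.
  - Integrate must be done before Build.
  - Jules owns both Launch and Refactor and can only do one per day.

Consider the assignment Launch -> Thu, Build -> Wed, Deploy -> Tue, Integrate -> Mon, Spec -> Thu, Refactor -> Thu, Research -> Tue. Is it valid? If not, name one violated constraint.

Deploy and Spec need the same test rig — holds.
Fran owns both Integrate and Spec and can only do one per day — holds.
Launch is blocked on Refactor — violated.
Spec depends on Build — holds.
Spec depends on Research — holds.
Jules owns both Launch and Refactor and can only do one per day — violated.
Integrate must be done before Build — holds.
Integrate and Research need the same test rig — holds.

Invalid. Jules owns both Launch and Refactor and can only do one per day.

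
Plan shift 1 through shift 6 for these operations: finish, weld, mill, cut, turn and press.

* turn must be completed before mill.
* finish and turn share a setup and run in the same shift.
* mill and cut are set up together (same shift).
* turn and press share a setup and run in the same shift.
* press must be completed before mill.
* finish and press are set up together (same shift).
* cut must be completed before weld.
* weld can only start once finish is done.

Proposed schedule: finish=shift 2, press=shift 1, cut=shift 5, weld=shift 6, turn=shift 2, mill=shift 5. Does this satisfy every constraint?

turn must be completed before mill — holds.
turn and press share a setup and run in the same shift — violated.
finish and press are set up together (same shift) — violated.
mill and cut are set up together (same shift) — holds.
finish and turn share a setup and run in the same shift — holds.
press must be completed before mill — holds.
cut must be completed before weld — holds.
weld can only start once finish is done — holds.

No — it violates: turn and press share a setup and run in the same shift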